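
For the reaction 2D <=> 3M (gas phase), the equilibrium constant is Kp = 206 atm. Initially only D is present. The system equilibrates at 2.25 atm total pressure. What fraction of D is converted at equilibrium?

Take 1 mol D as basis and let X be its fractional conversion, so ξ = 0.5X.
Moles: n_D = 1 − X; n_M = 1.5X.
Summing: n_T = 1 + 0.5X.
Mole fractions y_i = n_i/n_T; Kp = p_M^3 / (p_D^2) with p_i = y_i·P.
Substituting and setting equal to 206 atm gives a polynomial in X; the root in (0,1) is X = 0.870.

X = 0.870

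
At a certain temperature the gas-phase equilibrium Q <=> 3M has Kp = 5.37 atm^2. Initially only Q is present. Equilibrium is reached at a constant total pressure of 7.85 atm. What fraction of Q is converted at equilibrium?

X = 0.169

Take 1 mol Q as basis and let X be its fractional conversion, so ξ = X.
Moles: n_Q = 1 − X; n_M = 3X.
n_T = Σnᵢ = 1 + 2X.
Mole fractions y_i = n_i/n_T; Kp = p_M^3 / (p_Q) with p_i = y_i·P.
Equating to 5.37 atm^2 and solving on 0 < X < 1: X = 0.169.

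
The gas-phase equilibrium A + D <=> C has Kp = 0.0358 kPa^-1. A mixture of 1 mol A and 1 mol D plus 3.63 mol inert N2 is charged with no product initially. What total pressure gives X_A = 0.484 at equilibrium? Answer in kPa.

P = 261 kPa

Take 1 mol A as basis and let X be its fractional conversion, so ξ = X.
Species balance: n_A = 1 − X; n_D = 1 − X; n_C = X; n_I = 3.63 (inert).
Total moles n_T = 5.63 − X.
Kp = p_C / (p_A p_D) with p_i = (n_i/n_T)·P.
At X = 0.484: the mole-fraction product g(X) = Π y_i^ν_i = 9.354. Since Kp = g(X)·P^{-1}, P = (g/Kp)^(1/1) = (9.354/0.0358)^(1/1) = 261 kPa.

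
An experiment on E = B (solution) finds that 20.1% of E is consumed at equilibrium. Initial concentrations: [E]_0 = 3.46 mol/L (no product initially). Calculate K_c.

K_c = 0.252

Let X = conversion of E.
Concentrations: [E] = 3.46 − 3.46X; [B] = 3.46X.
At X = 0.201: [E] = 2.76, [B] = 0.695.
K_c = [B] / ([E]) = 0.252.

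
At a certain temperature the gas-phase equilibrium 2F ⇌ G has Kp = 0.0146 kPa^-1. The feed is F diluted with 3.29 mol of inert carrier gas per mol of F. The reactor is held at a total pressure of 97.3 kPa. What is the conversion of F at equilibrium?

X = 0.319

Basis: 1 mol F initially; let X = conversion of F. Extent ξ = 0.5X.
Species balance: n_F = 1 − X; n_G = 0.5X; n_I = 3.29 (inert).
Summing: n_T = 4.29 − 0.5X.
y_i = n_i/n_T, p_i = y_i·P. Kp = p_G / (p_F^2).
This yields a degree-2 equation in X; solving on (0,1), X = 0.319.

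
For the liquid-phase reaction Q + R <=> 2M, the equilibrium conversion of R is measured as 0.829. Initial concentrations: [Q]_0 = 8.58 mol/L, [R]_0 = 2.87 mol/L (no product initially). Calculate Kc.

Let X = conversion of R.
Concentrations: [Q] = 8.58 − 2.87X; [R] = 2.87 − 2.87X; [M] = 5.74X.
At X = 0.829: [Q] = 6.2, [R] = 0.491, [M] = 4.76.
Kc = [M]^2 / ([Q] [R]) = 7.44.

Kc = 7.44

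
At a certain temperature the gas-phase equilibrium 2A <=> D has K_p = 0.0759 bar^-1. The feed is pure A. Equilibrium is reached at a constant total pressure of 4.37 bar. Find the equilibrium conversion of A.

Basis: 1 mol A initially; let X = conversion of A. Extent ξ = 0.5X.
Moles: n_A = 1 − X; n_D = 0.5X.
Summing: n_T = 1 − 0.5X.
With p_i = (n_i/n_T)P, K_p = p_D / (p_A^2).
Substituting and setting equal to 0.0759 bar^-1 gives a polynomial in X; the root in (0,1) is X = 0.344.

X = 0.344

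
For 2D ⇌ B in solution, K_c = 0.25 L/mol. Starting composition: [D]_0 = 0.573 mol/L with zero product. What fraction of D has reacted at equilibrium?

Let X = conversion of D; extent ξ = 0.573X/2 mol/L.
Concentrations: [D] = 0.573 − 0.573X; [B] = 0.286X.
K_c = [B] / ([D]^2).
This equals 0.25 at X = 0.189 (the root in 0 < X < 1).

X = 0.189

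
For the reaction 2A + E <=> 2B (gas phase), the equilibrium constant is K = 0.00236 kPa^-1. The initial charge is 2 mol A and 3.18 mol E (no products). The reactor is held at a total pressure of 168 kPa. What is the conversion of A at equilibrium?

Let X = conversion of A (basis 2 mol A); extent of reaction ξ = X.
Species balance: n_A = 2 − 2X; n_E = 3.18 − X; n_B = 2X.
n_T = Σnᵢ = 5.18 − X.
y_i = n_i/n_T, p_i = y_i·P. K = p_B^2 / (p_A^2 p_E).
Equating to 0.00236 kPa^-1 and solving on 0 < X < 1: X = 0.326.

X = 0.326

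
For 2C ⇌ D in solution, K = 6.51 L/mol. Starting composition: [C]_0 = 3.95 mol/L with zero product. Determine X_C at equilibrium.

X = 0.870

Let X = conversion of C; extent ξ = 3.95X/2 mol/L.
Concentrations: [C] = 3.95 − 3.95X; [D] = 1.98X.
K = [D] / ([C]^2).
Setting equal to 6.51 and solving for X on (0,1) gives X = 0.870.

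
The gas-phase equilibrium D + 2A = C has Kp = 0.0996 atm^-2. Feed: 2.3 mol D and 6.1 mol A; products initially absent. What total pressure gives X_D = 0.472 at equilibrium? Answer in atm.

Let X = conversion of D (basis 2.3 mol D); extent of reaction ξ = 2.3X.
Mole table: n_D = 2.3 − 2.3X; n_A = 6.1 − 4.6X; n_C = 2.3X.
Summing: n_T = 8.4 − 4.6X.
Kp = p_C / (p_D p_A^2) with p_i = (n_i/n_T)·P.
At X = 0.472: the mole-fraction product g(X) = Π y_i^ν_i = 2.247. Since Kp = g(X)·P^{-2}, P = (g/Kp)^(1/2) = (2.247/0.0996)^(1/2) = 4.75 atm.

P = 4.75 atm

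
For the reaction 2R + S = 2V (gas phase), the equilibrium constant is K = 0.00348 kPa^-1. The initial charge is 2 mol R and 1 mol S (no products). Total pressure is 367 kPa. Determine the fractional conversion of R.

Take 2 mol R as basis and let X be its fractional conversion, so ξ = X.
Moles: n_R = 2 − 2X; n_S = 1 − X; n_V = 2X.
Summing: n_T = 3 − X.
With p_i = (n_i/n_T)P, K = p_V^2 / (p_R^2 p_S).
This yields a degree-3 equation in X; solving on (0,1), X = 0.358.

X = 0.358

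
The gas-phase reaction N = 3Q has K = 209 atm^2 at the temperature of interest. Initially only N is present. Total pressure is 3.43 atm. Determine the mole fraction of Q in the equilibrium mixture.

Take 1 mol N as basis and let X be its fractional conversion, so ξ = X.
Moles: n_N = 1 − X; n_Q = 3X.
Summing: n_T = 1 + 2X.
Mole fractions y_i = n_i/n_T; K = p_Q^3 / (p_N) with p_i = y_i·P.
Setting this equal to 209 atm^2 and taking the physical root (0 < X < 1) gives X = 0.867.
Then n_Q = 2.6, n_T = 2.73, so y_Q = 0.952.

y_Q = 0.952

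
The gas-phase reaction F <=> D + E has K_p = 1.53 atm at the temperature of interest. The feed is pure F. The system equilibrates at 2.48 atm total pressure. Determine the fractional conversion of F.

Basis: 1 mol F initially; let X = conversion of F. Extent ξ = X.
At extent ξ: n_F = 1 − X; n_D = X; n_E = X.
Summing: n_T = 1 + X.
y_i = n_i/n_T, p_i = y_i·P. K_p = p_D p_E / (p_F).
Substituting and setting equal to 1.53 atm gives a polynomial in X; the root in (0,1) is X = 0.618.

X = 0.618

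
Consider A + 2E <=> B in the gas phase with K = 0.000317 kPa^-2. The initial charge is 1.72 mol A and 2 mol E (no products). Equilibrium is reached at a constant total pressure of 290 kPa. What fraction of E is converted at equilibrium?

Let X = conversion of E (basis 2 mol E); extent of reaction ξ = X.
Moles: n_A = 1.72 − X; n_E = 2 − 2X; n_B = X.
Total moles n_T = 3.72 − 2X.
y_i = n_i/n_T, p_i = y_i·P. K = p_B / (p_A p_E^2).
Setting this equal to 0.000317 kPa^-2 and taking the physical root (0 < X < 1) gives X = 0.808.

X = 0.808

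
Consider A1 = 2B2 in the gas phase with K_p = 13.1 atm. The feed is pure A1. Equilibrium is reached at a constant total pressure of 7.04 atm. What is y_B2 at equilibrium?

Basis: 1 mol A1 initially; let X = conversion of A1. Extent ξ = X.
At extent ξ: n_A1 = 1 − X; n_B2 = 2X.
Summing: n_T = 1 + X.
Mole fractions y_i = n_i/n_T; K_p = p_B2^2 / (p_A1) with p_i = y_i·P.
This yields a degree-2 equation in X; solving on (0,1), X = 0.563.
Then n_B2 = 1.13, n_T = 1.56, so y_B2 = 0.721.

y_B2 = 0.721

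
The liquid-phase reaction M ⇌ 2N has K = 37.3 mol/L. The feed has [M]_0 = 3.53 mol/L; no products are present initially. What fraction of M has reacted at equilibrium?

X = 0.774

Let X = conversion of M; extent ξ = 3.53·X mol/L.
Concentrations: [M] = 3.53 − 3.53X; [N] = 7.06X.
K = [N]^2 / ([M]).
Setting equal to 37.3 and solving for X on (0,1) gives X = 0.774.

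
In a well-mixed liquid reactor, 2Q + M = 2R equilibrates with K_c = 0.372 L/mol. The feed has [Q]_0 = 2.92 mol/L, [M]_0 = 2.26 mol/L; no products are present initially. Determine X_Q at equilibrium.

Let X = conversion of Q; extent ξ = 2.92X/2 mol/L.
Concentrations: [Q] = 2.92 − 2.92X; [M] = 2.26 − 1.46X; [R] = 2.92X.
K_c = [R]^2 / ([Q]^2 [M]).
Setting equal to 0.372 and solving for X on (0,1) gives X = 0.437.

X = 0.437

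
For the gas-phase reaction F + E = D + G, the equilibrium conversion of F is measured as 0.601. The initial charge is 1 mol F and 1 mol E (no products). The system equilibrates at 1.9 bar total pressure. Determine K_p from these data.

K_p = 2.27

Basis: 1 mol F initially; let X = conversion of F. Extent ξ = X.
At extent ξ: n_F = 1 − X; n_E = 1 − X; n_D = X; n_G = X.
n_T stays at 2 (no change in mole number).
At X = 0.601: n_F = 0.399, n_E = 0.399, n_D = 0.601, n_G = 0.601, n_T = 2.
p_i = (n_i/n_T)·P. K_p = p_D p_G / (p_F p_E) = 2.27.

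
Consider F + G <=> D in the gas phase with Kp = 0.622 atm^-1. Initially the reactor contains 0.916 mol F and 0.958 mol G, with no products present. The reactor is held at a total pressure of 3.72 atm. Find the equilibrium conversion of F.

X = 0.461

Let X = conversion of F (basis 0.916 mol F); extent of reaction ξ = 0.916X.
At extent ξ: n_F = 0.916 − 0.916X; n_G = 0.958 − 0.916X; n_D = 0.916X.
Summing: n_T = 1.87 − 0.916X.
Mole fractions y_i = n_i/n_T; Kp = p_D / (p_F p_G) with p_i = y_i·P.
Equating to 0.622 atm^-1 and solving on 0 < X < 1: X = 0.461.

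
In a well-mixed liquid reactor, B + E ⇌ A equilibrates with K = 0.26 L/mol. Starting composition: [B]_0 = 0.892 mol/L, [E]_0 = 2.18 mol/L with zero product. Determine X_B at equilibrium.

Let X = conversion of B; extent ξ = 0.892·X mol/L.
Concentrations: [B] = 0.892 − 0.892X; [E] = 2.18 − 0.892X; [A] = 0.892X.
K = [A] / ([B] [E]).
Equating to 0.26 L/mol: the physical root is X = 0.329.

X = 0.329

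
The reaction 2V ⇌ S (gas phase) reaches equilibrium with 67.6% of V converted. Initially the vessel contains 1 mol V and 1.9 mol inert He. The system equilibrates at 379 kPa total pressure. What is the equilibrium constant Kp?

Take 1 mol V as basis and let X be its fractional conversion, so ξ = 0.5X.
At extent ξ: n_V = 1 − X; n_S = 0.5X; n_I = 1.9 (inert).
n_T = Σnᵢ = 2.9 − 0.5X.
At X = 0.676: n_V = 0.324, n_S = 0.338, n_T = 2.56.
p_i = (n_i/n_T)·P. Kp = p_S / (p_V^2) = 0.0218 kPa^-1.

Kp = 0.0218 kPa^-1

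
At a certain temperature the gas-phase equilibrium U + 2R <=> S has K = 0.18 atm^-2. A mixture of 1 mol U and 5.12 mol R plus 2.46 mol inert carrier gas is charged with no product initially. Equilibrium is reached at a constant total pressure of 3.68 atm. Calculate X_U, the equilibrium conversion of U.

Take 1 mol U as basis and let X be its fractional conversion, so ξ = X.
Mole table: n_U = 1 − X; n_R = 5.12 − 2X; n_S = X; n_I = 2.46 (inert).
Total moles n_T = 8.58 − 2X.
Mole fractions y_i = n_i/n_T; K = p_S / (p_U p_R^2) with p_i = y_i·P.
Substituting and setting equal to 0.18 atm^-2 gives a polynomial in X; the root in (0,1) is X = 0.426.

X = 0.426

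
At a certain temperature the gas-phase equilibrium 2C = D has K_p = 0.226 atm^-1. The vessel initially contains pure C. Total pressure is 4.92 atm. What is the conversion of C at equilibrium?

X = 0.572

Basis: 1 mol C initially; let X = conversion of C. Extent ξ = 0.5X.
Species balance: n_C = 1 − X; n_D = 0.5X.
Total moles n_T = 1 − 0.5X.
With p_i = (n_i/n_T)P, K_p = p_D / (p_C^2).
This yields a degree-2 equation in X; solving on (0,1), X = 0.572.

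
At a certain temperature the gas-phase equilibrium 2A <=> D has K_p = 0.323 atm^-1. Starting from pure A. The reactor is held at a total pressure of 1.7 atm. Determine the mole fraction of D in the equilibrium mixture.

y_D = 0.283

Take 1 mol A as basis and let X be its fractional conversion, so ξ = 0.5X.
Species balance: n_A = 1 − X; n_D = 0.5X.
Total moles n_T = 1 − 0.5X.
Mole fractions y_i = n_i/n_T; K_p = p_D / (p_A^2) with p_i = y_i·P.
Substituting and setting equal to 0.323 atm^-1 gives a polynomial in X; the root in (0,1) is X = 0.441.
Then n_D = 0.22, n_T = 0.78, so y_D = 0.283.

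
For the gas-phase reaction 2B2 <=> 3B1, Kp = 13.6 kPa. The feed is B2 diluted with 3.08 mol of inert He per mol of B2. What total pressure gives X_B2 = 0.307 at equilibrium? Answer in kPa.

Basis: 1 mol B2 initially; let X = conversion of B2. Extent ξ = 0.5X.
Species balance: n_B2 = 1 − X; n_B1 = 1.5X; n_I = 3.08 (inert).
Summing: n_T = 4.08 + 0.5X.
Kp = p_B1^3 / (p_B2^2) with p_i = (n_i/n_T)·P.
At X = 0.307: the mole-fraction product g(X) = Π y_i^ν_i = 0.04803. Since Kp = g(X)·P^{1}, P = (Kp/g)^(1/1) = (13.6/0.04803)^(1/1) = 283 kPa.

P = 283 kPa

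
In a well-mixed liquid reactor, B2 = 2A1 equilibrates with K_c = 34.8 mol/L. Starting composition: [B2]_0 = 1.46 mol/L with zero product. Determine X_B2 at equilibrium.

Let X = conversion of B2; extent ξ = 1.46·X mol/L.
Concentrations: [B2] = 1.46 − 1.46X; [A1] = 2.92X.
K_c = [A1]^2 / ([B2]).
This equals 34.8 at X = 0.872 (the root in 0 < X < 1).

X = 0.872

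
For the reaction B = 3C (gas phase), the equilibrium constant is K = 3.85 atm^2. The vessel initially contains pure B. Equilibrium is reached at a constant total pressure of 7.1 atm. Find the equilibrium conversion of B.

X = 0.161

Take 1 mol B as basis and let X be its fractional conversion, so ξ = X.
Species balance: n_B = 1 − X; n_C = 3X.
n_T = Σnᵢ = 1 + 2X.
y_i = n_i/n_T, p_i = y_i·P. K = p_C^3 / (p_B).
Substituting and setting equal to 3.85 atm^2 gives a polynomial in X; the root in (0,1) is X = 0.161.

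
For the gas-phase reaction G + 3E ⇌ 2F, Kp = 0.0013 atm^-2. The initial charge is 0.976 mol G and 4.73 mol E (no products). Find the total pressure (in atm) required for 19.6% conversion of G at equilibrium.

Basis: 0.976 mol G initially; let X = conversion of G. Extent ξ = 0.976X.
Moles: n_G = 0.976 − 0.976X; n_E = 4.73 − 2.93X; n_F = 1.95X.
n_T = Σnᵢ = 5.71 − 1.95X.
Kp = p_F^2 / (p_G p_E^3) with p_i = (n_i/n_T)·P.
At X = 0.196: the mole-fraction product g(X) = Π y_i^ν_i = 0.07363. Since Kp = g(X)·P^{-2}, P = (g/Kp)^(1/2) = (0.07363/0.0013)^(1/2) = 7.53 atm.

P = 7.53 atm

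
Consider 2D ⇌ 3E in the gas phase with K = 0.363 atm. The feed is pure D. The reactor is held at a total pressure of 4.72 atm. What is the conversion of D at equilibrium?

X = 0.244

Let X = conversion of D (basis 1 mol D); extent of reaction ξ = 0.5X.
Moles: n_D = 1 − X; n_E = 1.5X.
Summing: n_T = 1 + 0.5X.
y_i = n_i/n_T, p_i = y_i·P. K = p_E^3 / (p_D^2).
Substituting and setting equal to 0.363 atm gives a polynomial in X; the root in (0,1) is X = 0.244.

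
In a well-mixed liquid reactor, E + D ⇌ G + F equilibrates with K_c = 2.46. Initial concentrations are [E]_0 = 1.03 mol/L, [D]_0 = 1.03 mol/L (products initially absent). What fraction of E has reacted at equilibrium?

Let X = conversion of E; extent ξ = 1.03·X mol/L.
Concentrations: [E] = 1.03 − 1.03X; [D] = 1.03 − 1.03X; [G] = 1.03X; [F] = 1.03X.
K_c = [G] [F] / ([E] [D]).
Setting equal to 2.46 and solving for X on (0,1) gives X = 0.611.

X = 0.611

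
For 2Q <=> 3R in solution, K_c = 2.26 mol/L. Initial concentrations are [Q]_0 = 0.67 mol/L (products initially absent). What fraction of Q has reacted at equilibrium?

X = 0.570

Let X = conversion of Q; extent ξ = 0.67X/2 mol/L.
Concentrations: [Q] = 0.67 − 0.67X; [R] = 1.01X.
K_c = [R]^3 / ([Q]^2).
Setting equal to 2.26 and solving for X on (0,1) gives X = 0.570.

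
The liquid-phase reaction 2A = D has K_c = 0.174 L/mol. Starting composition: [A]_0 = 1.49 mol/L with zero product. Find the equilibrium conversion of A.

X = 0.274

Let X = conversion of A; extent ξ = 1.49X/2 mol/L.
Concentrations: [A] = 1.49 − 1.49X; [D] = 0.745X.
K_c = [D] / ([A]^2).
This equals 0.174 at X = 0.274 (the root in 0 < X < 1).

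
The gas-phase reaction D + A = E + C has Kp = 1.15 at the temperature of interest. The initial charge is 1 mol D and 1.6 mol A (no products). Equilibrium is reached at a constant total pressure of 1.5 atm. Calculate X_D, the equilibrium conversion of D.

X = 0.636

Let X = conversion of D (basis 1 mol D); extent of reaction ξ = X.
At extent ξ: n_D = 1 − X; n_A = 1.6 − X; n_E = X; n_C = X.
n_T stays at 2.6 (no change in mole number).
Mole fractions y_i = n_i/n_T; Kp = p_E p_C / (p_D p_A) with p_i = y_i·P.
Setting this equal to 1.15 and taking the physical root (0 < X < 1) gives X = 0.636.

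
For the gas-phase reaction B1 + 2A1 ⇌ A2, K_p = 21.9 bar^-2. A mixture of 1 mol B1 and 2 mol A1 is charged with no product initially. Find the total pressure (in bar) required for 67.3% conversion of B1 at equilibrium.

P = 0.775 bar

Let X = conversion of B1 (basis 1 mol B1); extent of reaction ξ = X.
Moles: n_B1 = 1 − X; n_A1 = 2 − 2X; n_A2 = X.
n_T = Σnᵢ = 3 − 2X.
K_p = p_A2 / (p_B1 p_A1^2) with p_i = (n_i/n_T)·P.
At X = 0.673: the mole-fraction product g(X) = Π y_i^ν_i = 13.16. Since K_p = g(X)·P^{-2}, P = (g/K_p)^(1/2) = (13.16/21.9)^(1/2) = 0.775 bar.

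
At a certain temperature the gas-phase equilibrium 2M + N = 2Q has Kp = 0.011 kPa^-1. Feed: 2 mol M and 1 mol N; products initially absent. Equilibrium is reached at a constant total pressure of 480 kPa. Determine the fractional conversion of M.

Take 2 mol M as basis and let X be its fractional conversion, so ξ = X.
At extent ξ: n_M = 2 − 2X; n_N = 1 − X; n_Q = 2X.
Summing: n_T = 3 − X.
Mole fractions y_i = n_i/n_T; Kp = p_Q^2 / (p_M^2 p_N) with p_i = y_i·P.
Equating to 0.011 kPa^-1 and solving on 0 < X < 1: X = 0.506.

X = 0.506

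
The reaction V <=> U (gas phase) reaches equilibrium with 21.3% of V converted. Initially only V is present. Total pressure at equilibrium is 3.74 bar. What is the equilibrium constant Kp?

Kp = 0.271

Let X = conversion of V (basis 1 mol V); extent of reaction ξ = X.
Species balance: n_V = 1 − X; n_U = X.
Total moles n_T = 1 (Δν = 0, constant).
At X = 0.213: n_V = 0.787, n_U = 0.213, n_T = 1.
p_i = (n_i/n_T)·P. Kp = p_U / (p_V) = 0.271.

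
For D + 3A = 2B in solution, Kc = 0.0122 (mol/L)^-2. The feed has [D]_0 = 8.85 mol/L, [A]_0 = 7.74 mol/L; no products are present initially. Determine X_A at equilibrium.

Let X = conversion of A; extent ξ = 7.74X/3 mol/L.
Concentrations: [D] = 8.85 − 2.58X; [A] = 7.74 − 7.74X; [B] = 5.16X.
Kc = [B]^2 / ([D] [A]^3).
Equating to 0.0122 (mol/L)^-2: the physical root is X = 0.479.

X = 0.479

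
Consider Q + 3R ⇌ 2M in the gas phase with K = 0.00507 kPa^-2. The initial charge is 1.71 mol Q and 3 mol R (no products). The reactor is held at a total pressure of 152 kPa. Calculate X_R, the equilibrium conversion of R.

Take 3 mol R as basis and let X be its fractional conversion, so ξ = X.
At extent ξ: n_Q = 1.71 − X; n_R = 3 − 3X; n_M = 2X.
Total moles n_T = 4.71 − 2X.
Mole fractions y_i = n_i/n_T; K = p_M^2 / (p_Q p_R^3) with p_i = y_i·P.
Setting this equal to 0.00507 kPa^-2 and taking the physical root (0 < X < 1) gives X = 0.796.

X = 0.796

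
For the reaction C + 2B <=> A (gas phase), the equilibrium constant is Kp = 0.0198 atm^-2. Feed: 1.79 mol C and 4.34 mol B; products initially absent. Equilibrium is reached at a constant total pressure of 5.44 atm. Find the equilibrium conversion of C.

Let X = conversion of C (basis 1.79 mol C); extent of reaction ξ = 1.79X.
Mole table: n_C = 1.79 − 1.79X; n_B = 4.34 − 3.58X; n_A = 1.79X.
n_T = Σnᵢ = 6.13 − 3.58X.
y_i = n_i/n_T, p_i = y_i·P. Kp = p_A / (p_C p_B^2).
This yields a degree-3 equation in X; solving on (0,1), X = 0.207.

X = 0.207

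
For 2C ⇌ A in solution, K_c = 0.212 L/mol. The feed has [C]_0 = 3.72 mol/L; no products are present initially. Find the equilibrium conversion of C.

Let X = conversion of C; extent ξ = 3.72X/2 mol/L.
Concentrations: [C] = 3.72 − 3.72X; [A] = 1.86X.
K_c = [A] / ([C]^2).
Solving K_c = 0.212 for X ∈ (0,1): X = 0.460.

X = 0.460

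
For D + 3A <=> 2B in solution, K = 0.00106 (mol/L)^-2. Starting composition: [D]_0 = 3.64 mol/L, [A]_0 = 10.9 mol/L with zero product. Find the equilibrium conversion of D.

Let X = conversion of D; extent ξ = 3.64·X mol/L.
Concentrations: [D] = 3.64 − 3.64X; [A] = 10.9 − 10.9X; [B] = 7.28X.
K = [B]^2 / ([D] [A]^3).
Setting equal to 0.00106 and solving for X on (0,1) gives X = 0.198.

X = 0.198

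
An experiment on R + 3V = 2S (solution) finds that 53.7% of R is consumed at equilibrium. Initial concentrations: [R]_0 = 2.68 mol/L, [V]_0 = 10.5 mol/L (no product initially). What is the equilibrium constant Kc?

Kc = 0.0283 (mol/L)^-2

Let X = conversion of R.
Concentrations: [R] = 2.68 − 2.68X; [V] = 10.5 − 8.04X; [S] = 5.36X.
At X = 0.537: [R] = 1.24, [V] = 6.18, [S] = 2.88.
Kc = [S]^2 / ([R] [V]^3) = 0.0283 (mol/L)^-2.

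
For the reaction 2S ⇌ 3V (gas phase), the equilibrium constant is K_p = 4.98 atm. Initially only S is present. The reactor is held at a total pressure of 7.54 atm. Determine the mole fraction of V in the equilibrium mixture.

y_V = 0.528

Let X = conversion of S (basis 1 mol S); extent of reaction ξ = 0.5X.
Species balance: n_S = 1 − X; n_V = 1.5X.
Total moles n_T = 1 + 0.5X.
y_i = n_i/n_T, p_i = y_i·P. K_p = p_V^3 / (p_S^2).
Setting this equal to 4.98 atm and taking the physical root (0 < X < 1) gives X = 0.427.
Then n_V = 0.641, n_T = 1.21, so y_V = 0.528.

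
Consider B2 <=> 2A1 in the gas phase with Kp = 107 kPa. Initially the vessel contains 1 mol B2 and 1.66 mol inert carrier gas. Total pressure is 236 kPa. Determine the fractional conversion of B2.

Let X = conversion of B2 (basis 1 mol B2); extent of reaction ξ = X.
Moles: n_B2 = 1 − X; n_A1 = 2X; n_I = 1.66 (inert).
Total moles n_T = 2.66 + X.
Mole fractions y_i = n_i/n_T; Kp = p_A1^2 / (p_B2) with p_i = y_i·P.
Equating to 107 kPa and solving on 0 < X < 1: X = 0.443.

X = 0.443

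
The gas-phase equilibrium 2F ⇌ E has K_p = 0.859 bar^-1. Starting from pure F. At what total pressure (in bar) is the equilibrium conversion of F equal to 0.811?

Let X = conversion of F (basis 1 mol F); extent of reaction ξ = 0.5X.
Species balance: n_F = 1 − X; n_E = 0.5X.
Summing: n_T = 1 − 0.5X.
K_p = p_E / (p_F^2) with p_i = (n_i/n_T)·P.
At X = 0.811: the mole-fraction product g(X) = Π y_i^ν_i = 6.749. Since K_p = g(X)·P^{-1}, P = (g/K_p)^(1/1) = (6.749/0.859)^(1/1) = 7.86 bar.

P = 7.86 bar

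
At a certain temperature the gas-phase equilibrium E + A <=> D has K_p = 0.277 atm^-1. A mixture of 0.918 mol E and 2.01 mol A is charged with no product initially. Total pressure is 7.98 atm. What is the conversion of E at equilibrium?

X = 0.577

Basis: 0.918 mol E initially; let X = conversion of E. Extent ξ = 0.918X.
Species balance: n_E = 0.918 − 0.918X; n_A = 2.01 − 0.918X; n_D = 0.918X.
Total moles n_T = 2.93 − 0.918X.
y_i = n_i/n_T, p_i = y_i·P. K_p = p_D / (p_E p_A).
This yields a degree-2 equation in X; solving on (0,1), X = 0.577.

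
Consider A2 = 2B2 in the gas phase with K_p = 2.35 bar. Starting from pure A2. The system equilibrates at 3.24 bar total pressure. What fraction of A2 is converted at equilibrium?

X = 0.392

Let X = conversion of A2 (basis 1 mol A2); extent of reaction ξ = X.
Species balance: n_A2 = 1 − X; n_B2 = 2X.
Total moles n_T = 1 + X.
With p_i = (n_i/n_T)P, K_p = p_B2^2 / (p_A2).
Substituting and setting equal to 2.35 bar gives a polynomial in X; the root in (0,1) is X = 0.392.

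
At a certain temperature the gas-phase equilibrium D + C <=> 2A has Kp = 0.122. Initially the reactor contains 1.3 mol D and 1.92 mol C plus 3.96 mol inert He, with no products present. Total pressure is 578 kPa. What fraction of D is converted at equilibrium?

Let X = conversion of D (basis 1.3 mol D); extent of reaction ξ = 1.3X.
Species balance: n_D = 1.3 − 1.3X; n_C = 1.92 − 1.3X; n_A = 2.6X; n_I = 3.96 (inert).
Total moles n_T = 7.18 (Δν = 0, constant).
Mole fractions y_i = n_i/n_T; Kp = p_A^2 / (p_D p_C) with p_i = y_i·P.
Equating to 0.122 and solving on 0 < X < 1: X = 0.180.

X = 0.180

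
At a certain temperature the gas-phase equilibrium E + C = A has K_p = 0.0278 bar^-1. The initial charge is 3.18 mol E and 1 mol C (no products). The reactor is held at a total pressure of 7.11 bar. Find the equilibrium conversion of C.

X = 0.130

Basis: 1 mol C initially; let X = conversion of C. Extent ξ = X.
At extent ξ: n_E = 3.18 − X; n_C = 1 − X; n_A = X.
n_T = Σnᵢ = 4.18 − X.
With p_i = (n_i/n_T)P, K_p = p_A / (p_E p_C).
Equating to 0.0278 bar^-1 and solving on 0 < X < 1: X = 0.130.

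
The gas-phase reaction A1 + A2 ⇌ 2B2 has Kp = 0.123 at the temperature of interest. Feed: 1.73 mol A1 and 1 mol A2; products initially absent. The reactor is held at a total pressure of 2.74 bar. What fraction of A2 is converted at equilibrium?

Basis: 1 mol A2 initially; let X = conversion of A2. Extent ξ = X.
At extent ξ: n_A1 = 1.73 − X; n_A2 = 1 − X; n_B2 = 2X.
Since Δν = 0, n_T = 2.73 throughout.
With p_i = (n_i/n_T)P, Kp = p_B2^2 / (p_A1 p_A2).
Setting this equal to 0.123 and taking the physical root (0 < X < 1) gives X = 0.195.

X = 0.195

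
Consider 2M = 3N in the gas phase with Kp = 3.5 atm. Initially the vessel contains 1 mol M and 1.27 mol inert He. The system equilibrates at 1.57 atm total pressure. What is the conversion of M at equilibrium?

Basis: 1 mol M initially; let X = conversion of M. Extent ξ = 0.5X.
Mole table: n_M = 1 − X; n_N = 1.5X; n_I = 1.27 (inert).
Total moles n_T = 2.27 + 0.5X.
Mole fractions y_i = n_i/n_T; Kp = p_N^3 / (p_M^2) with p_i = y_i·P.
Setting this equal to 3.5 atm and taking the physical root (0 < X < 1) gives X = 0.623.

X = 0.623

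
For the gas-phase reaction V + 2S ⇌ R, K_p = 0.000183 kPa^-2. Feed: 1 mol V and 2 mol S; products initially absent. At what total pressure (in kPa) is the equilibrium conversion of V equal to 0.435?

Basis: 1 mol V initially; let X = conversion of V. Extent ξ = X.
Species balance: n_V = 1 − X; n_S = 2 − 2X; n_R = X.
Total moles n_T = 3 − 2X.
K_p = p_R / (p_V p_S^2) with p_i = (n_i/n_T)·P.
At X = 0.435: the mole-fraction product g(X) = Π y_i^ν_i = 2.736. Since K_p = g(X)·P^{-2}, P = (g/K_p)^(1/2) = (2.736/0.000183)^(1/2) = 122 kPa.

P = 122 kPa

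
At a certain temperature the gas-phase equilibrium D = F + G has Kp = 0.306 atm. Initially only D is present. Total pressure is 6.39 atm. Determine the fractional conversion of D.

Basis: 1 mol D initially; let X = conversion of D. Extent ξ = X.
Species balance: n_D = 1 − X; n_F = X; n_G = X.
n_T = Σnᵢ = 1 + X.
y_i = n_i/n_T, p_i = y_i·P. Kp = p_F p_G / (p_D).
Setting this equal to 0.306 atm and taking the physical root (0 < X < 1) gives X = 0.214.

X = 0.214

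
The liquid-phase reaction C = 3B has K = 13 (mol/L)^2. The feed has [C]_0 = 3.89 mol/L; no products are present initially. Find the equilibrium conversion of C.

X = 0.284

Let X = conversion of C; extent ξ = 3.89·X mol/L.
Concentrations: [C] = 3.89 − 3.89X; [B] = 11.7X.
K = [B]^3 / ([C]).
This equals 13 at X = 0.284 (the root in 0 < X < 1).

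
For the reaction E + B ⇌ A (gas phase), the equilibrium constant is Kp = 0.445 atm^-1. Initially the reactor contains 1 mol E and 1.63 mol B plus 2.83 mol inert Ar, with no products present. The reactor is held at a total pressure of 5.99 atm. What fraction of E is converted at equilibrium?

X = 0.394

Let X = conversion of E (basis 1 mol E); extent of reaction ξ = X.
Species balance: n_E = 1 − X; n_B = 1.63 − X; n_A = X; n_I = 2.83 (inert).
Summing: n_T = 5.46 − X.
Mole fractions y_i = n_i/n_T; Kp = p_A / (p_E p_B) with p_i = y_i·P.
Substituting and setting equal to 0.445 atm^-1 gives a polynomial in X; the root in (0,1) is X = 0.394.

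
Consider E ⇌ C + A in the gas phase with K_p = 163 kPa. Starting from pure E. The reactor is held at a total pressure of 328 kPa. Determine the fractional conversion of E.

Let X = conversion of E (basis 1 mol E); extent of reaction ξ = X.
Moles: n_E = 1 − X; n_C = X; n_A = X.
n_T = Σnᵢ = 1 + X.
With p_i = (n_i/n_T)P, K_p = p_C p_A / (p_E).
Substituting and setting equal to 163 kPa gives a polynomial in X; the root in (0,1) is X = 0.576.

X = 0.576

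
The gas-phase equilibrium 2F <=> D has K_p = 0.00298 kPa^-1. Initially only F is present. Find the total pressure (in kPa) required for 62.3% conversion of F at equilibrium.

Let X = conversion of F (basis 1 mol F); extent of reaction ξ = 0.5X.
At extent ξ: n_F = 1 − X; n_D = 0.5X.
Total moles n_T = 1 − 0.5X.
K_p = p_D / (p_F^2) with p_i = (n_i/n_T)·P.
At X = 0.623: the mole-fraction product g(X) = Π y_i^ν_i = 1.509. Since K_p = g(X)·P^{-1}, P = (g/K_p)^(1/1) = (1.509/0.00298)^(1/1) = 506 kPa.

P = 506 kPa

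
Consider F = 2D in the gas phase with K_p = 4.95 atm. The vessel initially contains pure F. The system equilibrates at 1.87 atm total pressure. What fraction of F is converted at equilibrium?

Basis: 1 mol F initially; let X = conversion of F. Extent ξ = X.
At extent ξ: n_F = 1 − X; n_D = 2X.
n_T = Σnᵢ = 1 + X.
y_i = n_i/n_T, p_i = y_i·P. K_p = p_D^2 / (p_F).
This yields a degree-2 equation in X; solving on (0,1), X = 0.631.

X = 0.631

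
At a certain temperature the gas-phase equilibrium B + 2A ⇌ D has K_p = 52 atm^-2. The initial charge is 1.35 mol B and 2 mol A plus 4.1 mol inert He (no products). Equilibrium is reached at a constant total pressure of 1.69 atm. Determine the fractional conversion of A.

X = 0.733

Take 2 mol A as basis and let X be its fractional conversion, so ξ = X.
At extent ξ: n_B = 1.35 − X; n_A = 2 − 2X; n_D = X; n_I = 4.1 (inert).
n_T = Σnᵢ = 7.45 − 2X.
With p_i = (n_i/n_T)P, K_p = p_D / (p_B p_A^2).
This yields a degree-3 equation in X; solving on (0,1), X = 0.733.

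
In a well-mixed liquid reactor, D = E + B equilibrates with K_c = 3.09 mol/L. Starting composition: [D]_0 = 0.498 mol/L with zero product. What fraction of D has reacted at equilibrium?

Let X = conversion of D; extent ξ = 0.498·X mol/L.
Concentrations: [D] = 0.498 − 0.498X; [E] = 0.498X; [B] = 0.498X.
K_c = [E] [B] / ([D]).
Setting equal to 3.09 and solving for X on (0,1) gives X = 0.876.

X = 0.876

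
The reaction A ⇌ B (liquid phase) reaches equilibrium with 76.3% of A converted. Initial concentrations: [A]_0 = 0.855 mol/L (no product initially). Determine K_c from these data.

K_c = 3.22

Let X = conversion of A.
Concentrations: [A] = 0.855 − 0.855X; [B] = 0.855X.
At X = 0.763: [A] = 0.203, [B] = 0.652.
K_c = [B] / ([A]) = 3.22.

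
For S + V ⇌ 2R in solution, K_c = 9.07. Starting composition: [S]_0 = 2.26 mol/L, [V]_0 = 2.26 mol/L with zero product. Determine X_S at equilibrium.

Let X = conversion of S; extent ξ = 2.26·X mol/L.
Concentrations: [S] = 2.26 − 2.26X; [V] = 2.26 − 2.26X; [R] = 4.52X.
K_c = [R]^2 / ([S] [V]).
Solving K_c = 9.07 for X ∈ (0,1): X = 0.601.

X = 0.601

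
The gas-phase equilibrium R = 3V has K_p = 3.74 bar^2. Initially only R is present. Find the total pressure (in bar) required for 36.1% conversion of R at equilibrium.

Let X = conversion of R (basis 1 mol R); extent of reaction ξ = X.
Species balance: n_R = 1 − X; n_V = 3X.
n_T = Σnᵢ = 1 + 2X.
K_p = p_V^3 / (p_R) with p_i = (n_i/n_T)·P.
At X = 0.361: the mole-fraction product g(X) = Π y_i^ν_i = 0.6704. Since K_p = g(X)·P^{2}, P = (K_p/g)^(1/2) = (3.74/0.6704)^(1/2) = 2.36 bar.

P = 2.36 bar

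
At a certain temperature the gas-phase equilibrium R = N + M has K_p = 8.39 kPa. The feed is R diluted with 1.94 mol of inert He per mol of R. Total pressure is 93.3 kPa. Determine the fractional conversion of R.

Take 1 mol R as basis and let X be its fractional conversion, so ξ = X.
Mole table: n_R = 1 − X; n_N = X; n_M = X; n_I = 1.94 (inert).
Total moles n_T = 2.94 + X.
With p_i = (n_i/n_T)P, K_p = p_N p_M / (p_R).
Equating to 8.39 kPa and solving on 0 < X < 1: X = 0.419.

X = 0.419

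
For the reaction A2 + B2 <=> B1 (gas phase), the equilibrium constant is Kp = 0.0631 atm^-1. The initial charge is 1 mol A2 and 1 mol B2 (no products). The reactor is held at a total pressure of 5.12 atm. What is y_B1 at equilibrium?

y_B1 = 0.070

Let X = conversion of A2 (basis 1 mol A2); extent of reaction ξ = X.
At extent ξ: n_A2 = 1 − X; n_B2 = 1 − X; n_B1 = X.
Total moles n_T = 2 − X.
Mole fractions y_i = n_i/n_T; Kp = p_B1 / (p_A2 p_B2) with p_i = y_i·P.
Equating to 0.0631 atm^-1 and solving on 0 < X < 1: X = 0.131.
Then n_B1 = 0.131, n_T = 1.87, so y_B1 = 0.070.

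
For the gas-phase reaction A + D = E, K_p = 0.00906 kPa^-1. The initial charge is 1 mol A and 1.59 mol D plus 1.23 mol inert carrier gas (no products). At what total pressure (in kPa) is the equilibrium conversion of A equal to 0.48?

P = 307 kPa

Take 1 mol A as basis and let X be its fractional conversion, so ξ = X.
Mole table: n_A = 1 − X; n_D = 1.59 − X; n_E = X; n_I = 1.23 (inert).
Summing: n_T = 3.82 − X.
K_p = p_E / (p_A p_D) with p_i = (n_i/n_T)·P.
At X = 0.48: the mole-fraction product g(X) = Π y_i^ν_i = 2.778. Since K_p = g(X)·P^{-1}, P = (g/K_p)^(1/1) = (2.778/0.00906)^(1/1) = 307 kPa.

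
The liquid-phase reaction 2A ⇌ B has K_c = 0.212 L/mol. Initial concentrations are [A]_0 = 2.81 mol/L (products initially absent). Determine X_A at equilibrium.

Let X = conversion of A; extent ξ = 2.81X/2 mol/L.
Concentrations: [A] = 2.81 − 2.81X; [B] = 1.41X.
K_c = [B] / ([A]^2).
Solving K_c = 0.212 for X ∈ (0,1): X = 0.412.

X = 0.412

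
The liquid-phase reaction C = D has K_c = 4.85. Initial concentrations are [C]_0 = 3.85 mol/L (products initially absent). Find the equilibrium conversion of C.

X = 0.829

Let X = conversion of C; extent ξ = 3.85·X mol/L.
Concentrations: [C] = 3.85 − 3.85X; [D] = 3.85X.
K_c = [D] / ([C]).
Solving K_c = 4.85 for X ∈ (0,1): X = 0.829.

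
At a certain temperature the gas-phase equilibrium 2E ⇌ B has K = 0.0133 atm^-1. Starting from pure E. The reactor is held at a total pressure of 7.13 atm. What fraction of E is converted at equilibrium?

Let X = conversion of E (basis 1 mol E); extent of reaction ξ = 0.5X.
Mole table: n_E = 1 − X; n_B = 0.5X.
Summing: n_T = 1 − 0.5X.
Mole fractions y_i = n_i/n_T; K = p_B / (p_E^2) with p_i = y_i·P.
Equating to 0.0133 atm^-1 and solving on 0 < X < 1: X = 0.149.

X = 0.149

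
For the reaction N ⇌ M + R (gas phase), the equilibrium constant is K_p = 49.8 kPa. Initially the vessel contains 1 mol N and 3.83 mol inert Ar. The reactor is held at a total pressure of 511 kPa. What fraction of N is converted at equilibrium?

X = 0.507

Take 1 mol N as basis and let X be its fractional conversion, so ξ = X.
At extent ξ: n_N = 1 − X; n_M = X; n_R = X; n_I = 3.83 (inert).
n_T = Σnᵢ = 4.83 + X.
Mole fractions y_i = n_i/n_T; K_p = p_M p_R / (p_N) with p_i = y_i·P.
Equating to 49.8 kPa and solving on 0 < X < 1: X = 0.507.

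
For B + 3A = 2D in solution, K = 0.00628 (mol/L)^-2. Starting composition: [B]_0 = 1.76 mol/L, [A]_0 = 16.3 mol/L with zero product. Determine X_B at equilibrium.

X = 0.712

Let X = conversion of B; extent ξ = 1.76·X mol/L.
Concentrations: [B] = 1.76 − 1.76X; [A] = 16.3 − 5.28X; [D] = 3.52X.
K = [D]^2 / ([B] [A]^3).
Equating to 0.00628 (mol/L)^-2: the physical root is X = 0.712.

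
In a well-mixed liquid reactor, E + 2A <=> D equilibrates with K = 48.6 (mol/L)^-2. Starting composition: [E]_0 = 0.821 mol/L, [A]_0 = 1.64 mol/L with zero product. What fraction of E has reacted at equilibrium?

X = 0.815

Let X = conversion of E; extent ξ = 0.821·X mol/L.
Concentrations: [E] = 0.821 − 0.821X; [A] = 1.64 − 1.64X; [D] = 0.821X.
K = [D] / ([E] [A]^2).
Equating to 48.6 (mol/L)^-2: the physical root is X = 0.815.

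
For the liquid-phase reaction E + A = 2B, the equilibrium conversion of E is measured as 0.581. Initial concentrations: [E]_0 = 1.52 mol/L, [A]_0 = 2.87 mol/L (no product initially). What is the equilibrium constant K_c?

Let X = conversion of E.
Concentrations: [E] = 1.52 − 1.52X; [A] = 2.87 − 1.52X; [B] = 3.04X.
At X = 0.581: [E] = 0.637, [A] = 1.99, [B] = 1.77.
K_c = [B]^2 / ([E] [A]) = 2.47.

K_c = 2.47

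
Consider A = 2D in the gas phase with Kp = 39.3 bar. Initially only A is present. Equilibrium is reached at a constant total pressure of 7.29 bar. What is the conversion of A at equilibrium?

X = 0.758

Take 1 mol A as basis and let X be its fractional conversion, so ξ = X.
Mole table: n_A = 1 − X; n_D = 2X.
n_T = Σnᵢ = 1 + X.
y_i = n_i/n_T, p_i = y_i·P. Kp = p_D^2 / (p_A).
Setting this equal to 39.3 bar and taking the physical root (0 < X < 1) gives X = 0.758.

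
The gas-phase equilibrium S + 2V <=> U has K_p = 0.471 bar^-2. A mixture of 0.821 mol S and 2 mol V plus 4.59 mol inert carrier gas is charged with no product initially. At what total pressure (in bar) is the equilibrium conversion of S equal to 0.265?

Let X = conversion of S (basis 0.821 mol S); extent of reaction ξ = 0.821X.
Moles: n_S = 0.821 − 0.821X; n_V = 2 − 1.64X; n_U = 0.821X; n_I = 4.59 (inert).
Total moles n_T = 7.41 − 1.64X.
K_p = p_U / (p_S p_V^2) with p_i = (n_i/n_T)·P.
At X = 0.265: the mole-fraction product g(X) = Π y_i^ν_i = 7.165. Since K_p = g(X)·P^{-2}, P = (g/K_p)^(1/2) = (7.165/0.471)^(1/2) = 3.9 bar.

P = 3.9 bar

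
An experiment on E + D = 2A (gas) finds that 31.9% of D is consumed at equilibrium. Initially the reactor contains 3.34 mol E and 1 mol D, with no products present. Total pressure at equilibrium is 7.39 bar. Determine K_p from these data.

K_p = 0.198

Let X = conversion of D (basis 1 mol D); extent of reaction ξ = X.
Moles: n_E = 3.34 − X; n_D = 1 − X; n_A = 2X.
Total moles n_T = 4.34 (Δν = 0, constant).
At X = 0.319: n_E = 3.02, n_D = 0.681, n_A = 0.638, n_T = 4.34.
p_i = (n_i/n_T)·P. K_p = p_A^2 / (p_E p_D) = 0.198.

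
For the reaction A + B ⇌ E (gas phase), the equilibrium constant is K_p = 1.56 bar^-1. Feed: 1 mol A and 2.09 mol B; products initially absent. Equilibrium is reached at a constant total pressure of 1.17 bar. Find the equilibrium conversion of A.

Basis: 1 mol A initially; let X = conversion of A. Extent ξ = X.
Species balance: n_A = 1 − X; n_B = 2.09 − X; n_E = X.
Total moles n_T = 3.09 − X.
Mole fractions y_i = n_i/n_T; K_p = p_E / (p_A p_B) with p_i = y_i·P.
Setting this equal to 1.56 bar^-1 and taking the physical root (0 < X < 1) gives X = 0.527.

X = 0.527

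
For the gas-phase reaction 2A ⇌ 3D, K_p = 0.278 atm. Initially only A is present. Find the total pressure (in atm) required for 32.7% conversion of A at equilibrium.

Basis: 1 mol A initially; let X = conversion of A. Extent ξ = 0.5X.
Moles: n_A = 1 − X; n_D = 1.5X.
n_T = Σnᵢ = 1 + 0.5X.
K_p = p_D^3 / (p_A^2) with p_i = (n_i/n_T)·P.
At X = 0.327: the mole-fraction product g(X) = Π y_i^ν_i = 0.2239. Since K_p = g(X)·P^{1}, P = (K_p/g)^(1/1) = (0.278/0.2239)^(1/1) = 1.24 atm.

P = 1.24 atm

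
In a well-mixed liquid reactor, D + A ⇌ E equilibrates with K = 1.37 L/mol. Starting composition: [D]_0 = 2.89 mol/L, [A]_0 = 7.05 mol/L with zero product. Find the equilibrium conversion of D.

X = 0.862

Let X = conversion of D; extent ξ = 2.89·X mol/L.
Concentrations: [D] = 2.89 − 2.89X; [A] = 7.05 − 2.89X; [E] = 2.89X.
K = [E] / ([D] [A]).
Setting equal to 1.37 and solving for X on (0,1) gives X = 0.862.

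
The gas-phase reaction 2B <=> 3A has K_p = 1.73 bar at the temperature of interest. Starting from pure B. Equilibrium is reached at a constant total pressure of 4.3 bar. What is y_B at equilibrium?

y_B = 0.522

Basis: 1 mol B initially; let X = conversion of B. Extent ξ = 0.5X.
Mole table: n_B = 1 − X; n_A = 1.5X.
Total moles n_T = 1 + 0.5X.
y_i = n_i/n_T, p_i = y_i·P. K_p = p_A^3 / (p_B^2).
Equating to 1.73 bar and solving on 0 < X < 1: X = 0.379.
Then n_B = 0.621, n_T = 1.19, so y_B = 0.522.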